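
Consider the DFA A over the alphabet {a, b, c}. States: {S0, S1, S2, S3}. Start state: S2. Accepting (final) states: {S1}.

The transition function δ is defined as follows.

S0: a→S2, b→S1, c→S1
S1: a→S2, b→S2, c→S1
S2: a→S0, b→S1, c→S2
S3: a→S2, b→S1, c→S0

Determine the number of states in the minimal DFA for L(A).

3

States {S3} cannot be reached from the start state, so discard them.
P0 = {S1} | {S0,S2}.
On input c, block {S0,S2} splits into {S0} and {S2}.
No further refinement is possible. Final partition (3 blocks): {S1} | {S0} | {S2}.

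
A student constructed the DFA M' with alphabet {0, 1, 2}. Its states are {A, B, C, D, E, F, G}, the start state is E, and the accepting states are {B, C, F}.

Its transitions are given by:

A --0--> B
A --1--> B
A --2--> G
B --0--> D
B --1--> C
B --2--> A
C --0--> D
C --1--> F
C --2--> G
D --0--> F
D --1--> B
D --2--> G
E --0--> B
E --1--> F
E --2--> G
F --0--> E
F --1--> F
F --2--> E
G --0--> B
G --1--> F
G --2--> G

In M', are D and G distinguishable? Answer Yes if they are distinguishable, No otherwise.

No

All states are reachable from the start state.
Initial partition by acceptance: {B,C,F} | {A,D,E,G}.
Stable partition: {B,C,F} | {A,D,E,G} — 2 equivalence classes.
D and G lie in the same block of the stable partition, so they are equivalent — no string distinguishes them.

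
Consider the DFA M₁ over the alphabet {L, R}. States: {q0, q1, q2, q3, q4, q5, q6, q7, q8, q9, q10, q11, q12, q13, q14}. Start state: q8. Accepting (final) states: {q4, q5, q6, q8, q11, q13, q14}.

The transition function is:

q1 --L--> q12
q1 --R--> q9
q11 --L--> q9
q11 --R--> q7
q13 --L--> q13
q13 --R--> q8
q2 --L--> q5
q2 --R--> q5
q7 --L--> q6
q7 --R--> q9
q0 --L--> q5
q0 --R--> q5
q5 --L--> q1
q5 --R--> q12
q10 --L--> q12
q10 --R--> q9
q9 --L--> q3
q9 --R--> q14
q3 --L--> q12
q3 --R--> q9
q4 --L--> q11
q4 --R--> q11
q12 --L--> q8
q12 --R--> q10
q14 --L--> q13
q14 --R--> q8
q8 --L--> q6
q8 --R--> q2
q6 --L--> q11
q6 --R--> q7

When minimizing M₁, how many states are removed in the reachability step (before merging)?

No path from q8 leads to q0, q4; the other 13 states are all reachable.

2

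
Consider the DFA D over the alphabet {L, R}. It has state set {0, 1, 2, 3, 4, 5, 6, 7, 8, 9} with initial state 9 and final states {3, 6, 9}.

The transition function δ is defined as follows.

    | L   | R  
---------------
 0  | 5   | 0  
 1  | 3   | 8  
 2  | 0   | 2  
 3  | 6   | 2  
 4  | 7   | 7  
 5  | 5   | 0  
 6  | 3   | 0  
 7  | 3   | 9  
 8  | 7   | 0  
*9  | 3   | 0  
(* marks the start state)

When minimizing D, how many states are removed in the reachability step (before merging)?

4

Starting at 9 and following transitions, the reachable set is {0, 2, 3, 5, 6, 9}. That leaves 1, 4, 7, 8 unreachable — 4 in total.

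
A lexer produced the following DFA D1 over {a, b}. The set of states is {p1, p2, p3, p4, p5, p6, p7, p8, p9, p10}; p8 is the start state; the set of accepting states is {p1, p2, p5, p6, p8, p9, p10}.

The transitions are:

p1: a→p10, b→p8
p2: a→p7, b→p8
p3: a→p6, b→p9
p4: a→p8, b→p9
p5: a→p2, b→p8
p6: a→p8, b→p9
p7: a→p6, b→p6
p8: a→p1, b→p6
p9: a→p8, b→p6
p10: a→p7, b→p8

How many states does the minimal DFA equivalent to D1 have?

States {p2,p3,p4,p5} cannot be reached from the start state, so discard them.
Start with accepting vs non-accepting: {p1,p6,p8,p9,p10} | {p7}.
Refine {p1,p6,p8,p9,p10} on symbol a: members go to different blocks, giving {p1,p6,p8,p9} and {p10}.
Split {p1,p6,p8,p9} by δ(·,a) → {p6,p8,p9} and {p1}.
On input a, block {p6,p8,p9} splits into {p6,p9} and {p8}.
Stable partition: {p6,p9} | {p7} | {p10} | {p1} | {p8} — 5 equivalence classes.

5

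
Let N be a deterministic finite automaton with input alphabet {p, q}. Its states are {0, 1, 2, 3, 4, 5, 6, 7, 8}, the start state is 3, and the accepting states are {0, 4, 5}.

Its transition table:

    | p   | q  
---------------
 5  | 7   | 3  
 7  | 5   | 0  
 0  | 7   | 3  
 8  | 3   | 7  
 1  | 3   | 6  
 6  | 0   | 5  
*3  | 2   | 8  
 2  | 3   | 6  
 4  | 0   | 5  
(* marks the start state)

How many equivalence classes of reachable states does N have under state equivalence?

4

States {1,4} cannot be reached from the start state, so discard them.
Initial partition by acceptance: {0,5} | {2,3,6,7,8}.
On input p, block {2,3,6,7,8} splits into {2,3,8} and {6,7}.
Split {2,3,8} by δ(·,q) → {2,8} and {3}.
No further refinement is possible. Final partition (4 blocks): {0,5} | {2,8} | {6,7} | {3}.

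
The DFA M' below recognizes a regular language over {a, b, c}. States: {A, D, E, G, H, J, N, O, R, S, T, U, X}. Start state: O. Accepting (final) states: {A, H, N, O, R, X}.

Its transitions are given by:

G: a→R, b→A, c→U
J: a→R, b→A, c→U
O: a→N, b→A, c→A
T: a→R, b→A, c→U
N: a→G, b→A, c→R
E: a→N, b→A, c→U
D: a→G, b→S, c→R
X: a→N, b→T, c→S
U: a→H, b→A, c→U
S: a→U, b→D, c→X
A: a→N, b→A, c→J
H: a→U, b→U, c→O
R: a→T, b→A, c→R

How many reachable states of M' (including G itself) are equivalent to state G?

3

States {D,E,S,X} cannot be reached from the start state, so discard them.
Start with accepting vs non-accepting: {A,H,N,O,R} | {G,J,T,U}.
On input a, block {A,H,N,O,R} splits into {H,N,R} and {A,O}.
On input b, block {H,N,R} splits into {N,R} and {H}.
Refine {G,J,T,U} on symbol a: members go to different blocks, giving {G,J,T} and {U}.
On input c, block {A,O} splits into {O} and {A}.
The partition is now stable with 6 blocks: {N,R} | {G,J,T} | {O} | {H} | {U} | {A}.
State G belongs to the block {G,J,T}, which has 3 states.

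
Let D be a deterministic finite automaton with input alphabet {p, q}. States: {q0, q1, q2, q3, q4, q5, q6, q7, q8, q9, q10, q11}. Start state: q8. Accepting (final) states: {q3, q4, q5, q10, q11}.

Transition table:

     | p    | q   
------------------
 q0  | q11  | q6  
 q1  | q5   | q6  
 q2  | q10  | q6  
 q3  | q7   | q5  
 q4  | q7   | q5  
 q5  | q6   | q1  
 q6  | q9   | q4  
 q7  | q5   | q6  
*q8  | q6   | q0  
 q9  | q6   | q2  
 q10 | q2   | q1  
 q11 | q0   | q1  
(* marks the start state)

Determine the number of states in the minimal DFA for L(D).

7

States {q3} cannot be reached from the start state, so discard them.
Start with accepting vs non-accepting: {q4,q5,q10,q11} | {q0,q1,q2,q6,q7,q8,q9}.
Split {q4,q5,q10,q11} by δ(·,q) → {q5,q10,q11} and {q4}.
Split {q0,q1,q2,q6,q7,q8,q9} by δ(·,p) → {q0,q1,q2,q7} and {q6,q8,q9}.
On input p, block {q5,q10,q11} splits into {q10,q11} and {q5}.
On input p, block {q0,q1,q2,q7} splits into {q0,q2} and {q1,q7}.
Split {q6,q8,q9} by δ(·,q) → {q8,q9} and {q6}.
No further refinement is possible. Final partition (7 blocks): {q10,q11} | {q0,q2} | {q4} | {q8,q9} | {q5} | {q1,q7} | {q6}.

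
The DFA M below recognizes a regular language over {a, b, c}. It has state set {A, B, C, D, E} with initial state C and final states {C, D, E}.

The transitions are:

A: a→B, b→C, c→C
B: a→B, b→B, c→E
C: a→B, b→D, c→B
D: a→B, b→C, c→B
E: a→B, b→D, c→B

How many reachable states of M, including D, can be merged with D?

Reachable states from the start: {B,C,D,E}. Unreachable: {A} — drop them.
Start with accepting vs non-accepting: {C,D,E} | {B}.
Stable partition: {C,D,E} | {B} — 2 equivalence classes.
State D belongs to the block {C,D,E}, which has 3 states.

3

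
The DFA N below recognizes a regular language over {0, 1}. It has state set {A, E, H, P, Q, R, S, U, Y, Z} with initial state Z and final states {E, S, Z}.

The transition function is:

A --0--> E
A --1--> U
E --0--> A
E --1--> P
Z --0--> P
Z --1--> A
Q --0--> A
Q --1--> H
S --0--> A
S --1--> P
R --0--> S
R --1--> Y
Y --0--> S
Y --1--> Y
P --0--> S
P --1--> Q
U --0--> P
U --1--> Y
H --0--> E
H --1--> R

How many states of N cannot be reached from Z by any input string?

Every one of the 10 states is reachable from Z.

0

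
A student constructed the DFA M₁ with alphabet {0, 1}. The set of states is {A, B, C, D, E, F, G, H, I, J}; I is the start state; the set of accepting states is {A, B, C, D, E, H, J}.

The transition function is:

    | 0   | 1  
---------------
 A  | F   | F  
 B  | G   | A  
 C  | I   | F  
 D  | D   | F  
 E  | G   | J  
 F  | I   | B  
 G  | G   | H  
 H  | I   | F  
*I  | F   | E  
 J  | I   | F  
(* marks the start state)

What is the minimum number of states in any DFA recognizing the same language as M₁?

First remove the unreachable states {C,D}; 8 states remain.
Initial partition by acceptance: {A,B,E,H,J} | {F,G,I}.
Refine {A,B,E,H,J} on symbol 1: members go to different blocks, giving {A,H,J} and {B,E}.
On input 1, block {F,G,I} splits into {F,I} and {G}.
Stable partition: {A,H,J} | {F,I} | {B,E} | {G} — 4 equivalence classes.

4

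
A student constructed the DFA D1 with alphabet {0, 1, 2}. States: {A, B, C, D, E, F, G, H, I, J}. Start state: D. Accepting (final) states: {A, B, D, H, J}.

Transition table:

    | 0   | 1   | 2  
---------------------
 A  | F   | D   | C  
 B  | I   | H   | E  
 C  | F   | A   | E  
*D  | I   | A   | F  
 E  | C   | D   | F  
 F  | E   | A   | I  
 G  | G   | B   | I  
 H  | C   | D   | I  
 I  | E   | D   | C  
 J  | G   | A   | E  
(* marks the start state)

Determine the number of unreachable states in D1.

Starting at D and following transitions, the reachable set is {A, C, D, E, F, I}. That leaves B, G, H, J unreachable — 4 in total.

4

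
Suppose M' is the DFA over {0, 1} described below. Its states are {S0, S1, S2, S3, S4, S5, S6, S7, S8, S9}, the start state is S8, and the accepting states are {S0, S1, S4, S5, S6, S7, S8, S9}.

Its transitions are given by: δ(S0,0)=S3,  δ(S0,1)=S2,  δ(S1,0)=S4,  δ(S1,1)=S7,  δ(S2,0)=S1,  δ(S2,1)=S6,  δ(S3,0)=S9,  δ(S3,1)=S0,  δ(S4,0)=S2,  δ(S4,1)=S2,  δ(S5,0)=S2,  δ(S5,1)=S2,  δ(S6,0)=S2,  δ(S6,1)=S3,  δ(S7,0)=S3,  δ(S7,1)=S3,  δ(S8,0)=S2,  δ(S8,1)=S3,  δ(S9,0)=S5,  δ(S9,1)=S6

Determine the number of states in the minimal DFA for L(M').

All states are reachable from the start state.
P0 = {S0,S1,S4,S5,S6,S7,S8,S9} | {S2,S3}.
Refine {S0,S1,S4,S5,S6,S7,S8,S9} on symbol 0: members go to different blocks, giving {S0,S4,S5,S6,S7,S8} and {S1,S9}.
No further refinement is possible. Final partition (3 blocks): {S0,S4,S5,S6,S7,S8} | {S2,S3} | {S1,S9}.

3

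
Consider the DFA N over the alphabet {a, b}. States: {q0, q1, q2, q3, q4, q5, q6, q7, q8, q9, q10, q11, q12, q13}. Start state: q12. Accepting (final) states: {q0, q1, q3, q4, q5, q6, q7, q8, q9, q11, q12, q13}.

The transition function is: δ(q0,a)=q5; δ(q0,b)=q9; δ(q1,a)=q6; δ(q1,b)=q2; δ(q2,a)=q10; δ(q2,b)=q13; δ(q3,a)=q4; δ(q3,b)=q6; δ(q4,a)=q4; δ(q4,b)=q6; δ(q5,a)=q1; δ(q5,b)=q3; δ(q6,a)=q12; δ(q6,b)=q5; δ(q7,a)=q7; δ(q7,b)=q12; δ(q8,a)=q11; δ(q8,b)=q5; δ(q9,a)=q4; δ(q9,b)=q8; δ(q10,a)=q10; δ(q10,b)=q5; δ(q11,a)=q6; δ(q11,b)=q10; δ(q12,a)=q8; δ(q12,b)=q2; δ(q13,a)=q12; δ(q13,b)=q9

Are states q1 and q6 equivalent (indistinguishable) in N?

First remove the unreachable states {q0,q7}; 12 states remain.
Start with accepting vs non-accepting: {q1,q3,q4,q5,q6,q8,q9,q11,q12,q13} | {q2,q10}.
Split {q1,q3,q4,q5,q6,q8,q9,q11,q12,q13} by δ(·,b) → {q3,q4,q5,q6,q8,q9,q13} and {q1,q11,q12}.
Split {q3,q4,q5,q6,q8,q9,q13} by δ(·,a) → {q5,q6,q8,q13} and {q3,q4,q9}.
On input b, block {q5,q6,q8,q13} splits into {q5,q13} and {q6,q8}.
Stable partition: {q5,q13} | {q2,q10} | {q1,q11,q12} | {q3,q4,q9} | {q6,q8} — 5 equivalence classes.
q1 and q6 end up in different blocks, so they are distinguishable. For instance, the string 'b' is accepted from only q6.

No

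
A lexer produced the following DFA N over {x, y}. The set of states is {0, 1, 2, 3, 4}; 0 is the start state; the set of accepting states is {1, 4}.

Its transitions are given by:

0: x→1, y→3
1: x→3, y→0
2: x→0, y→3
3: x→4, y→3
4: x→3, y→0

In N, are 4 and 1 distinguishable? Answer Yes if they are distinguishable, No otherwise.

No

Reachable states from the start: {0,1,3,4}. Unreachable: {2} — drop them.
Initial partition by acceptance: {1,4} | {0,3}.
The partition is now stable with 2 blocks: {1,4} | {0,3}.
4 and 1 lie in the same block of the stable partition, so they are equivalent — no string distinguishes them.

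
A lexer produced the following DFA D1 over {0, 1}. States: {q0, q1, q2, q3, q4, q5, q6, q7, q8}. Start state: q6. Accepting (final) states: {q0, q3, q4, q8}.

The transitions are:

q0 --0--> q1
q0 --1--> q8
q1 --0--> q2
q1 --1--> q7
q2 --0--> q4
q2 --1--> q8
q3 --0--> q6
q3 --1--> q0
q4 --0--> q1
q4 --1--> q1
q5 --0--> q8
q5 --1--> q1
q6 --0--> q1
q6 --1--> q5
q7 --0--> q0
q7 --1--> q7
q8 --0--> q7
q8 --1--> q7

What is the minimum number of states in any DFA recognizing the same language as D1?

8

Reachable states from the start: {q0,q1,q2,q4,q5,q6,q7,q8}. Unreachable: {q3} — drop them.
Start with accepting vs non-accepting: {q0,q4,q8} | {q1,q2,q5,q6,q7}.
Split {q0,q4,q8} by δ(·,1) → {q4,q8} and {q0}.
Split {q1,q2,q5,q6,q7} by δ(·,0) → {q1,q6} and {q2,q5} and {q7}.
Split {q4,q8} by δ(·,0) → {q4} and {q8}.
On input 0, block {q1,q6} splits into {q1} and {q6}.
Split {q2,q5} by δ(·,0) → {q2} and {q5}.
No further refinement is possible. Final partition (8 blocks): {q4} | {q1} | {q0} | {q2} | {q7} | {q8} | {q6} | {q5}.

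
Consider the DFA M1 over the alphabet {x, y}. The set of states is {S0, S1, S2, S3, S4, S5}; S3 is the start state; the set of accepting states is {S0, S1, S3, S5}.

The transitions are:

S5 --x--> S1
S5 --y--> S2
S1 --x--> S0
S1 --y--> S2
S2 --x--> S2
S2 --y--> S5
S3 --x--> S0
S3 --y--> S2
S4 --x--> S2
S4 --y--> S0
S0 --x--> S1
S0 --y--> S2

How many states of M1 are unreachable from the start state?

1

No path from S3 leads to S4; the other 5 states are all reachable.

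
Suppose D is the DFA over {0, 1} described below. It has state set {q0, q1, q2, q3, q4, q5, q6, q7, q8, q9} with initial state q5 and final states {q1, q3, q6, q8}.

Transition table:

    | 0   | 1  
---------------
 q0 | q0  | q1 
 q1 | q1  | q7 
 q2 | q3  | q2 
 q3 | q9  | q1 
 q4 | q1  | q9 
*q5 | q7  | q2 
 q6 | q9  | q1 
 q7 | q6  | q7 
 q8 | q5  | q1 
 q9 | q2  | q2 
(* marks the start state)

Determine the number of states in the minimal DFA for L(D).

Reachable states from the start: {q1,q2,q3,q5,q6,q7,q9}. Unreachable: {q0,q4,q8} — drop them.
Start with accepting vs non-accepting: {q1,q3,q6} | {q2,q5,q7,q9}.
Refine {q1,q3,q6} on symbol 0: members go to different blocks, giving {q3,q6} and {q1}.
On input 0, block {q2,q5,q7,q9} splits into {q2,q7} and {q5,q9}.
Stable partition: {q3,q6} | {q2,q7} | {q1} | {q5,q9} — 4 equivalence classes.

4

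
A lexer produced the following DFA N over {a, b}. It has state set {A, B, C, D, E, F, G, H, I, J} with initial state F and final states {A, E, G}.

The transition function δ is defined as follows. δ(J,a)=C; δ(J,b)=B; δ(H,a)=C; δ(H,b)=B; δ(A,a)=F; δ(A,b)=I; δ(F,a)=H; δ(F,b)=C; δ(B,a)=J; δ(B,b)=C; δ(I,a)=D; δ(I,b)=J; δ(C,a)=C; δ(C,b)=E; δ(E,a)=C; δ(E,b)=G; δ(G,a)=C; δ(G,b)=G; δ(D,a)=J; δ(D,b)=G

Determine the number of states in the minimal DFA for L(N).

4

States {A,D,I} cannot be reached from the start state, so discard them.
Start with accepting vs non-accepting: {E,G} | {B,C,F,H,J}.
Split {B,C,F,H,J} by δ(·,b) → {B,F,H,J} and {C}.
Split {B,F,H,J} by δ(·,a) → {B,F} and {H,J}.
Stable partition: {E,G} | {B,F} | {C} | {H,J} — 4 equivalence classes.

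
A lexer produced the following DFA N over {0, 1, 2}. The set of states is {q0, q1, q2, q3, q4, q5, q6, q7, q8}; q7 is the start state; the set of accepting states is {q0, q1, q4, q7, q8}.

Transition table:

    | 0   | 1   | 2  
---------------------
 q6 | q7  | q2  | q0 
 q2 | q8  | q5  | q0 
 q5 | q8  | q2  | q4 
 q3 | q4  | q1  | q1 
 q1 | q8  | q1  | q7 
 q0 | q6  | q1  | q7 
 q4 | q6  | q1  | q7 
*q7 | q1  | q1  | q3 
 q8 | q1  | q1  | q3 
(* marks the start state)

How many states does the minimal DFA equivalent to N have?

5

Start with accepting vs non-accepting: {q0,q1,q4,q7,q8} | {q2,q3,q5,q6}.
Refine {q0,q1,q4,q7,q8} on symbol 0: members go to different blocks, giving {q1,q7,q8} and {q0,q4}.
Split {q1,q7,q8} by δ(·,2) → {q7,q8} and {q1}.
Split {q2,q3,q5,q6} by δ(·,0) → {q2,q5,q6} and {q3}.
No further refinement is possible. Final partition (5 blocks): {q7,q8} | {q2,q5,q6} | {q0,q4} | {q1} | {q3}.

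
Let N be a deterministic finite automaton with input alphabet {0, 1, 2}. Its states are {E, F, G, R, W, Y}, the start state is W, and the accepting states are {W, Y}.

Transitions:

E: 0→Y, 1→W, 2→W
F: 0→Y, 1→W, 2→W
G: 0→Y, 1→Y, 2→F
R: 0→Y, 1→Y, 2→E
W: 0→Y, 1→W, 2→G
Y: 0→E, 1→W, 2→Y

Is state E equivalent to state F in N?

Reachable states from the start: {E,F,G,W,Y}. Unreachable: {R} — drop them.
Initial partition by acceptance: {W,Y} | {E,F,G}.
Refine {W,Y} on symbol 0: members go to different blocks, giving {Y} and {W}.
Split {E,F,G} by δ(·,1) → {E,F} and {G}.
The partition is now stable with 4 blocks: {Y} | {E,F} | {W} | {G}.
E and F lie in the same block of the stable partition, so they are equivalent — no string distinguishes them.

Yes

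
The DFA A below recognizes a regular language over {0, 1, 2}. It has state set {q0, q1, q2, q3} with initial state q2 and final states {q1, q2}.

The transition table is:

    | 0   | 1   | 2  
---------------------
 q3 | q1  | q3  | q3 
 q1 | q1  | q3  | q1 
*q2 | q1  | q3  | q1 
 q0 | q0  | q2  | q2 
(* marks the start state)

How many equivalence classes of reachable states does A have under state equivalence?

2

States {q0} cannot be reached from the start state, so discard them.
Initial partition by acceptance: {q1,q2} | {q3}.
The partition is now stable with 2 blocks: {q1,q2} | {q3}.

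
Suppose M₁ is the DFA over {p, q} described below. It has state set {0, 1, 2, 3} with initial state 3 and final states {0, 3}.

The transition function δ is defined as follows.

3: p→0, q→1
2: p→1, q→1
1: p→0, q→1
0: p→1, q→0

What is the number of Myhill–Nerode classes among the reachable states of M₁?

3

States {2} cannot be reached from the start state, so discard them.
Start with accepting vs non-accepting: {0,3} | {1}.
Split {0,3} by δ(·,p) → {0} and {3}.
No further refinement is possible. Final partition (3 blocks): {0} | {1} | {3}.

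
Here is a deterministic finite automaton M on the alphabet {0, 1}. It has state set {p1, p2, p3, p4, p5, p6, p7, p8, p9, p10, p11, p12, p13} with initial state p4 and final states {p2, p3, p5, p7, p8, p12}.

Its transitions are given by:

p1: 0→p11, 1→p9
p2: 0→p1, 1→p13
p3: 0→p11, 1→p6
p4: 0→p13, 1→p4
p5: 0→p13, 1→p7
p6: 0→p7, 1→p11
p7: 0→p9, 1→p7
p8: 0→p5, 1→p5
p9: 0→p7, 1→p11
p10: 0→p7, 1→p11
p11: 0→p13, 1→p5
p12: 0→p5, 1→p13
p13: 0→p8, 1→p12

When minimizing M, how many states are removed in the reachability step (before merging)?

Starting at p4 and following transitions, the reachable set is {p4, p5, p7, p8, p9, p11, p12, p13}. That leaves p1, p2, p3, p6, p10 unreachable — 5 in total.

5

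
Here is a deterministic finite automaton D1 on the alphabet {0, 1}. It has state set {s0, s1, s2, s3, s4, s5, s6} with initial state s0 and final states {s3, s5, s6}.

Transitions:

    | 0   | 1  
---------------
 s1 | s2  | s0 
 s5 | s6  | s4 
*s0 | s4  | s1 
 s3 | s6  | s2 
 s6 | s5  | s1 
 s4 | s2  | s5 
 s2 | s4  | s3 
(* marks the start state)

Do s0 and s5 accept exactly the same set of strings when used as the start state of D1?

No

Every state is reachable, so we keep all 7.
P0 = {s3,s5,s6} | {s0,s1,s2,s4}.
Split {s0,s1,s2,s4} by δ(·,1) → {s0,s1} and {s2,s4}.
Refine {s3,s5,s6} on symbol 1: members go to different blocks, giving {s3,s5} and {s6}.
The partition is now stable with 4 blocks: {s3,s5} | {s0,s1} | {s2,s4} | {s6}.
s0 and s5 end up in different blocks, so they are distinguishable. For instance, the string 'ε' is accepted from only s5.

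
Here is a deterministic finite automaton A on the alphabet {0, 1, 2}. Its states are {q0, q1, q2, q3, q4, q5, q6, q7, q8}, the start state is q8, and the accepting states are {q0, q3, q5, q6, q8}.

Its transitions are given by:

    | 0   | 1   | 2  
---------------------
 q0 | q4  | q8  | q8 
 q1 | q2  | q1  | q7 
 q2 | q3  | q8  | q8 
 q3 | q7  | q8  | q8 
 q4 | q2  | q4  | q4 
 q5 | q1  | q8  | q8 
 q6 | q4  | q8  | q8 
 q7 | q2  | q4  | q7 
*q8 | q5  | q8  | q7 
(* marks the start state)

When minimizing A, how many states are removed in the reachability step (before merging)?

BFS from q8 reaches {q1, q2, q3, q4, q5, q7, q8}; the 2 state(s) q0, q6 are never visited.

2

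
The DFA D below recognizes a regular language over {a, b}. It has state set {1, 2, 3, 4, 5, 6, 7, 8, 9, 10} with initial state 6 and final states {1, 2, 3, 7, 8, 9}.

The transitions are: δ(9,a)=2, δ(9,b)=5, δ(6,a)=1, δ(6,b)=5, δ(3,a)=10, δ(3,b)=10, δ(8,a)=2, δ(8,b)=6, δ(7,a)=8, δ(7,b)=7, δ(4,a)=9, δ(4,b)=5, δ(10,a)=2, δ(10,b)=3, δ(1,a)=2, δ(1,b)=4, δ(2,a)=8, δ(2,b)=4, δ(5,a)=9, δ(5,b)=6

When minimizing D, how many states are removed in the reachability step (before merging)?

BFS from 6 reaches {1, 2, 4, 5, 6, 8, 9}; the 3 state(s) 3, 7, 10 are never visited.

3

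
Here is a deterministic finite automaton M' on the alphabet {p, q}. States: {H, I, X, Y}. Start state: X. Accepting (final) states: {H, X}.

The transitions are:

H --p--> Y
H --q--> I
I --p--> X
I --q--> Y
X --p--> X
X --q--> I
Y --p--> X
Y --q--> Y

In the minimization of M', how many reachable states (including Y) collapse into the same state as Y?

2

Reachable states from the start: {I,X,Y}. Unreachable: {H} — drop them.
P0 = {X} | {I,Y}.
The partition is now stable with 2 blocks: {X} | {I,Y}.
State Y belongs to the block {I,Y}, which has 2 states.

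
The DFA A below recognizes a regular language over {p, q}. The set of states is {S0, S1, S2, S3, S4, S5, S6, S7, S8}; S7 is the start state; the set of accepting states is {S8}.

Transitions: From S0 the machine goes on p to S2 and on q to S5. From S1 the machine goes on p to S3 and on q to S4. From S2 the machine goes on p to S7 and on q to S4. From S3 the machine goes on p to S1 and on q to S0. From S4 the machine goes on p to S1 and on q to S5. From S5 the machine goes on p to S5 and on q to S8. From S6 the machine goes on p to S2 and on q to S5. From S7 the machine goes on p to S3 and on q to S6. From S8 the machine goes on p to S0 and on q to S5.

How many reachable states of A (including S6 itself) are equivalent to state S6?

3

All states are reachable from the start state.
Start with accepting vs non-accepting: {S8} | {S0,S1,S2,S3,S4,S5,S6,S7}.
On input q, block {S0,S1,S2,S3,S4,S5,S6,S7} splits into {S0,S1,S2,S3,S4,S6,S7} and {S5}.
On input q, block {S0,S1,S2,S3,S4,S6,S7} splits into {S1,S2,S3,S7} and {S0,S4,S6}.
No further refinement is possible. Final partition (4 blocks): {S8} | {S1,S2,S3,S7} | {S5} | {S0,S4,S6}.
State S6 belongs to the block {S0,S4,S6}, which has 3 states.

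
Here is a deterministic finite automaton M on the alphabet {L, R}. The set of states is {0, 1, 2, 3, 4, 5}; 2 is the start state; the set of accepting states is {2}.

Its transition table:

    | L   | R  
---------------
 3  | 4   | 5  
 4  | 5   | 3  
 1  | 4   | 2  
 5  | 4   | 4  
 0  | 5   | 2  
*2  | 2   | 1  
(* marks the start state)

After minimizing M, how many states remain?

3

Reachable states from the start: {1,2,3,4,5}. Unreachable: {0} — drop them.
Start with accepting vs non-accepting: {2} | {1,3,4,5}.
Split {1,3,4,5} by δ(·,R) → {3,4,5} and {1}.
The partition is now stable with 3 blocks: {2} | {3,4,5} | {1}.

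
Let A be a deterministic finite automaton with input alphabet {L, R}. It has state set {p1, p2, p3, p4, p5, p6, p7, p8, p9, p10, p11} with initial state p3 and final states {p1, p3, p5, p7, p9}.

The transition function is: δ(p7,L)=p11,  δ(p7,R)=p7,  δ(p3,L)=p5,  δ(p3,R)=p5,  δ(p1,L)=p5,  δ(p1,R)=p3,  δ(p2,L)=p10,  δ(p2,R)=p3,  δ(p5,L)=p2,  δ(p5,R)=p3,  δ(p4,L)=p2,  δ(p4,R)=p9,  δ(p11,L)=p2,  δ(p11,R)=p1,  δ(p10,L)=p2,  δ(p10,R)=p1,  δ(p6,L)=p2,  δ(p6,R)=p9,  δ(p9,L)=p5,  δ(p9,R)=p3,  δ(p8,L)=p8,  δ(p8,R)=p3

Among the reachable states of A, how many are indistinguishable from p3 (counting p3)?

First remove the unreachable states {p4,p6,p7,p8,p9,p11}; 5 states remain.
Start with accepting vs non-accepting: {p1,p3,p5} | {p2,p10}.
Refine {p1,p3,p5} on symbol L: members go to different blocks, giving {p1,p3} and {p5}.
Split {p1,p3} by δ(·,R) → {p1} and {p3}.
Refine {p2,p10} on symbol R: members go to different blocks, giving {p2} and {p10}.
The partition is now stable with 5 blocks: {p1} | {p2} | {p5} | {p3} | {p10}.
State p3 belongs to the block {p3}, which has 1 states.

1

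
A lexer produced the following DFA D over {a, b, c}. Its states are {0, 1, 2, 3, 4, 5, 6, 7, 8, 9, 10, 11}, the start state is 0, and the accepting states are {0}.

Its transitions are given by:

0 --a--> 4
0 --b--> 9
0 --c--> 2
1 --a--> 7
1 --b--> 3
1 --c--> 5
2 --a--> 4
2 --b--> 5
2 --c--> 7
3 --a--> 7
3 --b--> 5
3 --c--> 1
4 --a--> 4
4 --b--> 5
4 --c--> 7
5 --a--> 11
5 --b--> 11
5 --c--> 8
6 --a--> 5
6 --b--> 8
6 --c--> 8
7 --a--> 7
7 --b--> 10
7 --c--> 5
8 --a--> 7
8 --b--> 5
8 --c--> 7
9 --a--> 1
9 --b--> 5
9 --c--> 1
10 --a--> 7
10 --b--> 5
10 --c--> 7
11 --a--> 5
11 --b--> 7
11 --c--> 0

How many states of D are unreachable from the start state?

1

No path from 0 leads to 6; the other 11 states are all reachable.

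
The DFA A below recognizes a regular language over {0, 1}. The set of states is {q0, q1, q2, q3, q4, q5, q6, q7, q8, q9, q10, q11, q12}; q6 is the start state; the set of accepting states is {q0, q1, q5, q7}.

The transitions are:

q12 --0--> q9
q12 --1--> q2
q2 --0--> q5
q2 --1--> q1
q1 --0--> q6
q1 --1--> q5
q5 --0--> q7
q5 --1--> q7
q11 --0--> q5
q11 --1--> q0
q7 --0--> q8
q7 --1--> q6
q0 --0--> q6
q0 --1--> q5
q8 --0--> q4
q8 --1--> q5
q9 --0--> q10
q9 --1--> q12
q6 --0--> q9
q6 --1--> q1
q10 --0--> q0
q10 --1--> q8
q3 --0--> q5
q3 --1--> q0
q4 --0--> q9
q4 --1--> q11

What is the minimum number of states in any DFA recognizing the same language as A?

9

Reachable states from the start: {q0,q1,q2,q4,q5,q6,q7,q8,q9,q10,q11,q12}. Unreachable: {q3} — drop them.
Initial partition by acceptance: {q0,q1,q5,q7} | {q2,q4,q6,q8,q9,q10,q11,q12}.
Split {q0,q1,q5,q7} by δ(·,0) → {q0,q1,q7} and {q5}.
On input 1, block {q0,q1,q7} splits into {q0,q1} and {q7}.
Split {q2,q4,q6,q8,q9,q10,q11,q12} by δ(·,0) → {q4,q6,q8,q9,q12} and {q2,q11} and {q10}.
On input 0, block {q4,q6,q8,q9,q12} splits into {q4,q6,q8,q12} and {q9}.
Split {q4,q6,q8,q12} by δ(·,0) → {q4,q6,q12} and {q8}.
On input 1, block {q4,q6,q12} splits into {q4,q12} and {q6}.
No further refinement is possible. Final partition (9 blocks): {q0,q1} | {q4,q12} | {q5} | {q7} | {q2,q11} | {q10} | {q9} | {q8} | {q6}.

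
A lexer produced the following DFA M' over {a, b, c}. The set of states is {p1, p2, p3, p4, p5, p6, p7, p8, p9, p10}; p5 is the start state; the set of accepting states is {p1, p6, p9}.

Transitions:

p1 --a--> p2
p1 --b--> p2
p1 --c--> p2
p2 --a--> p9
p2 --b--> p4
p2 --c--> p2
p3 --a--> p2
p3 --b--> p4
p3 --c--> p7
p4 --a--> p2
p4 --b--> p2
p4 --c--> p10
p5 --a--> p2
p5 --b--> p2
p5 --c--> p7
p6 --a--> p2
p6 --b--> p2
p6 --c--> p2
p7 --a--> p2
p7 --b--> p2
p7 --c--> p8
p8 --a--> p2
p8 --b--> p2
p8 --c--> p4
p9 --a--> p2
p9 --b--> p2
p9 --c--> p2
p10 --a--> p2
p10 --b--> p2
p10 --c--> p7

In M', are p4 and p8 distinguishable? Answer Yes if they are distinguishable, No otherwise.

States {p1,p3,p6} cannot be reached from the start state, so discard them.
P0 = {p9} | {p2,p4,p5,p7,p8,p10}.
Refine {p2,p4,p5,p7,p8,p10} on symbol a: members go to different blocks, giving {p4,p5,p7,p8,p10} and {p2}.
No further refinement is possible. Final partition (3 blocks): {p9} | {p4,p5,p7,p8,p10} | {p2}.
p4 and p8 lie in the same block of the stable partition, so they are equivalent — no string distinguishes them.

No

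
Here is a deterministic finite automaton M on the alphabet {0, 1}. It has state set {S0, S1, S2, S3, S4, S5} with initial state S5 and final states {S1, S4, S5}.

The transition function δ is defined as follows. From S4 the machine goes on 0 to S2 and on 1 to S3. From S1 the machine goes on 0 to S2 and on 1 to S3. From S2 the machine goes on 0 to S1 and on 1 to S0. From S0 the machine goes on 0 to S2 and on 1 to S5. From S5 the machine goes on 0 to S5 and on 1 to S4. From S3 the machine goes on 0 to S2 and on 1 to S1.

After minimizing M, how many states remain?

Start with accepting vs non-accepting: {S1,S4,S5} | {S0,S2,S3}.
On input 0, block {S1,S4,S5} splits into {S1,S4} and {S5}.
Split {S0,S2,S3} by δ(·,0) → {S0,S3} and {S2}.
Refine {S0,S3} on symbol 1: members go to different blocks, giving {S0} and {S3}.
No further refinement is possible. Final partition (5 blocks): {S1,S4} | {S0} | {S5} | {S2} | {S3}.

5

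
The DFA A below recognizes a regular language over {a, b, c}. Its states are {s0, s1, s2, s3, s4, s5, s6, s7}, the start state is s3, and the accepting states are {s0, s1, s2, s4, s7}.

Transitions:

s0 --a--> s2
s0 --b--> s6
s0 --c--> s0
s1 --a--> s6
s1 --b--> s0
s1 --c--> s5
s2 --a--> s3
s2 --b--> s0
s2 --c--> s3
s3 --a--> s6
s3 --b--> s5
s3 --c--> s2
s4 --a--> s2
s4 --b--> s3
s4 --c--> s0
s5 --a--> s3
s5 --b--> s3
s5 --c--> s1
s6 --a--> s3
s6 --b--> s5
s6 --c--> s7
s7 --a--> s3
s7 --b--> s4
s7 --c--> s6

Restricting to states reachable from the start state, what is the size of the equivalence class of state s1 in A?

Initial partition by acceptance: {s0,s1,s2,s4,s7} | {s3,s5,s6}.
On input a, block {s0,s1,s2,s4,s7} splits into {s1,s2,s7} and {s0,s4}.
No further refinement is possible. Final partition (3 blocks): {s1,s2,s7} | {s3,s5,s6} | {s0,s4}.
The equivalence class containing s1 is {s1,s2,s7}, of size 3.

3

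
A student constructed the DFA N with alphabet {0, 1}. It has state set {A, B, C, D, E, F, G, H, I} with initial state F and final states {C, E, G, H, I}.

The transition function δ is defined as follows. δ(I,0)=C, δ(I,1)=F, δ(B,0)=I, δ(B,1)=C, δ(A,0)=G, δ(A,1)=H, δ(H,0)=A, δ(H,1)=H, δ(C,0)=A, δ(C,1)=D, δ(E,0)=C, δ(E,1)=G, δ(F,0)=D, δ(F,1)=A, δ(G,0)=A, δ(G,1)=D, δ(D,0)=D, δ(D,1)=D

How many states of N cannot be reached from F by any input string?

4

BFS from F reaches {A, D, F, G, H}; the 4 state(s) B, C, E, I are never visited.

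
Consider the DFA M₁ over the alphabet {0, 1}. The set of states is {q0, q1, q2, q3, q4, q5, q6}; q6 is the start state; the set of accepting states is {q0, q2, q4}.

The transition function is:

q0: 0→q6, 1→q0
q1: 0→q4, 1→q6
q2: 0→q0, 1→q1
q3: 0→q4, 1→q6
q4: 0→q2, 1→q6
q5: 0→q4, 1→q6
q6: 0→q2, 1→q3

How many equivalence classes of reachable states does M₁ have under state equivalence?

5

States {q5} cannot be reached from the start state, so discard them.
Start with accepting vs non-accepting: {q0,q2,q4} | {q1,q3,q6}.
Split {q0,q2,q4} by δ(·,0) → {q2,q4} and {q0}.
On input 0, block {q2,q4} splits into {q2} and {q4}.
On input 0, block {q1,q3,q6} splits into {q1,q3} and {q6}.
No further refinement is possible. Final partition (5 blocks): {q2} | {q1,q3} | {q0} | {q4} | {q6}.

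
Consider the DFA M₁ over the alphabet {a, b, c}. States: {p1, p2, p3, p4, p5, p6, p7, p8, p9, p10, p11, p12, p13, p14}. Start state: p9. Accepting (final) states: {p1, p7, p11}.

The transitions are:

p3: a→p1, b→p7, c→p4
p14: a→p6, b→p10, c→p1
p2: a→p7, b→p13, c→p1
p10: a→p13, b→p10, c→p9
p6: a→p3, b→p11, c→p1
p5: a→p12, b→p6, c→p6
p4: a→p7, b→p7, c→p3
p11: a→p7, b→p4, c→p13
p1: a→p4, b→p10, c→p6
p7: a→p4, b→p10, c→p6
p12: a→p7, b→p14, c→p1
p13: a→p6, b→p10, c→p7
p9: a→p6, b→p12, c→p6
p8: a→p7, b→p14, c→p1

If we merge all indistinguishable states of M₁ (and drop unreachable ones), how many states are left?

8

Reachable states from the start: {p1,p3,p4,p6,p7,p9,p10,p11,p12,p13,p14}. Unreachable: {p2,p5,p8} — drop them.
Start with accepting vs non-accepting: {p1,p7,p11} | {p3,p4,p6,p9,p10,p12,p13,p14}.
Split {p1,p7,p11} by δ(·,a) → {p1,p7} and {p11}.
Refine {p3,p4,p6,p9,p10,p12,p13,p14} on symbol a: members go to different blocks, giving {p6,p9,p10,p13,p14} and {p3,p4,p12}.
Refine {p6,p9,p10,p13,p14} on symbol a: members go to different blocks, giving {p9,p10,p13,p14} and {p6}.
On input a, block {p9,p10,p13,p14} splits into {p9,p13,p14} and {p10}.
Split {p9,p13,p14} by δ(·,b) → {p13,p14} and {p9}.
Split {p3,p4,p12} by δ(·,b) → {p3,p4} and {p12}.
No further refinement is possible. Final partition (8 blocks): {p1,p7} | {p13,p14} | {p11} | {p3,p4} | {p6} | {p10} | {p9} | {p12}.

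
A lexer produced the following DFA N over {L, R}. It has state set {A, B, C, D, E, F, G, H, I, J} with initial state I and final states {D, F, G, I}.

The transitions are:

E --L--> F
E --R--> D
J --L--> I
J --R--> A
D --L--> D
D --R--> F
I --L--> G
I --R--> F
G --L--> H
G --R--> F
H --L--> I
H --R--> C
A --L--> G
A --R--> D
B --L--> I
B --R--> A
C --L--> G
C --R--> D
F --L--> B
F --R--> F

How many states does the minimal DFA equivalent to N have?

Reachable states from the start: {A,B,C,D,F,G,H,I}. Unreachable: {E,J} — drop them.
P0 = {D,F,G,I} | {A,B,C,H}.
Refine {D,F,G,I} on symbol L: members go to different blocks, giving {D,I} and {F,G}.
On input L, block {D,I} splits into {D} and {I}.
Refine {A,B,C,H} on symbol L: members go to different blocks, giving {A,C} and {B,H}.
Stable partition: {D} | {A,C} | {F,G} | {I} | {B,H} — 5 equivalence classes.

5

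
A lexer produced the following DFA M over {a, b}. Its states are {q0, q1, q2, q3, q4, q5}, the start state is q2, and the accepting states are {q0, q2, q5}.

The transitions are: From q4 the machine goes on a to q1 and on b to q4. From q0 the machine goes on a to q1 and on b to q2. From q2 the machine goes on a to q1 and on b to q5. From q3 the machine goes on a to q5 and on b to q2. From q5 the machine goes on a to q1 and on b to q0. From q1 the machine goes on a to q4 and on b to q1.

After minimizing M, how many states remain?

2

First remove the unreachable states {q3}; 5 states remain.
Start with accepting vs non-accepting: {q0,q2,q5} | {q1,q4}.
Stable partition: {q0,q2,q5} | {q1,q4} — 2 equivalence classes.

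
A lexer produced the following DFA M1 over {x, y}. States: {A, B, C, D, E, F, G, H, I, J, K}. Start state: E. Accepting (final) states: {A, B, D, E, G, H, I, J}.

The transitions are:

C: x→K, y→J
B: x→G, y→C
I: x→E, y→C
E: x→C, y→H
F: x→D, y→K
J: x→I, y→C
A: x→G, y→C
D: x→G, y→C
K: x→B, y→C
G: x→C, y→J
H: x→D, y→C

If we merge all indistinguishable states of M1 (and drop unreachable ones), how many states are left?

First remove the unreachable states {A,F}; 9 states remain.
Initial partition by acceptance: {B,D,E,G,H,I,J} | {C,K}.
Split {B,D,E,G,H,I,J} by δ(·,x) → {B,D,H,I,J} and {E,G}.
Refine {B,D,H,I,J} on symbol x: members go to different blocks, giving {B,D,I} and {H,J}.
Split {C,K} by δ(·,x) → {C} and {K}.
Stable partition: {B,D,I} | {C} | {E,G} | {H,J} | {K} — 5 equivalence classes.

5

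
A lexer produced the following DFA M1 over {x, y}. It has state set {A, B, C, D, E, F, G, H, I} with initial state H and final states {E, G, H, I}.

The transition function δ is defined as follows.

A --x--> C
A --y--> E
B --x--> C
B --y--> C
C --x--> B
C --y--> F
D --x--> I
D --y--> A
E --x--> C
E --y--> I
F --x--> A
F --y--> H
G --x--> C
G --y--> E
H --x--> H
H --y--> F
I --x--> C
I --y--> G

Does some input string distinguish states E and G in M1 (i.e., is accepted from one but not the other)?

No

States {D} cannot be reached from the start state, so discard them.
Start with accepting vs non-accepting: {E,G,H,I} | {A,B,C,F}.
On input x, block {E,G,H,I} splits into {E,G,I} and {H}.
Split {A,B,C,F} by δ(·,y) → {B,C} and {A} and {F}.
On input y, block {B,C} splits into {B} and {C}.
The partition is now stable with 6 blocks: {E,G,I} | {B} | {H} | {A} | {F} | {C}.
E and G lie in the same block of the stable partition, so they are equivalent — no string distinguishes them.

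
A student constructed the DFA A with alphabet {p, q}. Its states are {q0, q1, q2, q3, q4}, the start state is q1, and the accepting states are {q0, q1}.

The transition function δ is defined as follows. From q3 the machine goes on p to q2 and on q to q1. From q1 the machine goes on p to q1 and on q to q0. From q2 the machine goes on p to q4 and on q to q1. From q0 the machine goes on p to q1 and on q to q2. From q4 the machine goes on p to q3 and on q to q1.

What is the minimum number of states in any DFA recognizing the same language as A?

All states are reachable from the start state.
Start with accepting vs non-accepting: {q0,q1} | {q2,q3,q4}.
Split {q0,q1} by δ(·,q) → {q0} and {q1}.
No further refinement is possible. Final partition (3 blocks): {q0} | {q2,q3,q4} | {q1}.

3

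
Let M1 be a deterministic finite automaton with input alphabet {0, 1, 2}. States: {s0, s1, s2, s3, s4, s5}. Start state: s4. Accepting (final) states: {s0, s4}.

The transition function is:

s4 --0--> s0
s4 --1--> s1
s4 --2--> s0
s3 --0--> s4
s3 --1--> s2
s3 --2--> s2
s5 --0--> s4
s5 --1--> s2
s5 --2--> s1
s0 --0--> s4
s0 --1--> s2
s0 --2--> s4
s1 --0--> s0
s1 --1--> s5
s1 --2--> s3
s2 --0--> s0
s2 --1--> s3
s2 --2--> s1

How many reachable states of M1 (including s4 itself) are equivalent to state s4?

Every state is reachable, so we keep all 6.
Start with accepting vs non-accepting: {s0,s4} | {s1,s2,s3,s5}.
No further refinement is possible. Final partition (2 blocks): {s0,s4} | {s1,s2,s3,s5}.
The equivalence class containing s4 is {s0,s4}, of size 2.

2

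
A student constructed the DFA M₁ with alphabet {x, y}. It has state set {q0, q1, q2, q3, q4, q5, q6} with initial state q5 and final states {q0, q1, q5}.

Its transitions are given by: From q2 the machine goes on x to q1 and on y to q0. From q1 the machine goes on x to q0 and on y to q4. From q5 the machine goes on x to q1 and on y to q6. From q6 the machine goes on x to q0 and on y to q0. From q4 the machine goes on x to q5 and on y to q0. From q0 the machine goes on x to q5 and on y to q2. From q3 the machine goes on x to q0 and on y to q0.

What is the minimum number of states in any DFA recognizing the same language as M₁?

Reachable states from the start: {q0,q1,q2,q4,q5,q6}. Unreachable: {q3} — drop them.
P0 = {q0,q1,q5} | {q2,q4,q6}.
Stable partition: {q0,q1,q5} | {q2,q4,q6} — 2 equivalence classes.

2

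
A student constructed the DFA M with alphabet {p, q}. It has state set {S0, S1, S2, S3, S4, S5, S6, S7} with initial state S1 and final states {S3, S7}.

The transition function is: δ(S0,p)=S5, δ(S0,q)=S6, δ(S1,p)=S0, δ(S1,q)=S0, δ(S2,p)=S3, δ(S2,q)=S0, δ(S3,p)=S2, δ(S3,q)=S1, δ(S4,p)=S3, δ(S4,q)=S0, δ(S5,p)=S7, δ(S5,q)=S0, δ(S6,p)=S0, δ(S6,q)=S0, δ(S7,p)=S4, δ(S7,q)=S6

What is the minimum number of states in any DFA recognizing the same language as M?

4

Start with accepting vs non-accepting: {S3,S7} | {S0,S1,S2,S4,S5,S6}.
Refine {S0,S1,S2,S4,S5,S6} on symbol p: members go to different blocks, giving {S0,S1,S6} and {S2,S4,S5}.
Refine {S0,S1,S6} on symbol p: members go to different blocks, giving {S1,S6} and {S0}.
The partition is now stable with 4 blocks: {S3,S7} | {S1,S6} | {S2,S4,S5} | {S0}.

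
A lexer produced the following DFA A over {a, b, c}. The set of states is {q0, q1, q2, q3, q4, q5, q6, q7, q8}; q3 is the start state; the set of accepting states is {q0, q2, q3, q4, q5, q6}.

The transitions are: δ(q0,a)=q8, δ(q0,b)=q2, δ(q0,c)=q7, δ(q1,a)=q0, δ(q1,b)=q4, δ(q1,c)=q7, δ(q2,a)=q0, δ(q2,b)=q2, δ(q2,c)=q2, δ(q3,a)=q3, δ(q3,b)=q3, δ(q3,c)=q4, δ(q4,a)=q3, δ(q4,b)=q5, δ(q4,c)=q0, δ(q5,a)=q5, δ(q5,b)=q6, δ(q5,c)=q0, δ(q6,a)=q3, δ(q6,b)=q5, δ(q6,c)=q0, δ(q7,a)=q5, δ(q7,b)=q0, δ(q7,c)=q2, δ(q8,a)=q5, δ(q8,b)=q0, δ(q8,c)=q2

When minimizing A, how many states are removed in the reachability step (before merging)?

BFS from q3 reaches {q0, q2, q3, q4, q5, q6, q7, q8}; the 1 state(s) q1 are never visited.

1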